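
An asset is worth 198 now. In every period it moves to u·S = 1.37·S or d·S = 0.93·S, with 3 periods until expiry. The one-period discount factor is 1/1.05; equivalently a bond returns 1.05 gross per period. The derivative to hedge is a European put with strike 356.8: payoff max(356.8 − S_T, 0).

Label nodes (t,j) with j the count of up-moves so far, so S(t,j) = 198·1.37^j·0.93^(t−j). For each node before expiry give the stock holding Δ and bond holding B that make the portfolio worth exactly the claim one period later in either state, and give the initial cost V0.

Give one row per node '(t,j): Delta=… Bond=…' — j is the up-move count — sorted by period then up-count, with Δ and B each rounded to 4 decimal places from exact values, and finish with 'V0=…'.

Since d<R<u, set p* = (R−d)/(u−d) = 0.2727; price each node as the discounted p*-expectation of its children.
Terminal payoffs: V(3,0)=197.5373, V(3,1)=122.1872, V(3,2)=11.1876, V(3,3)=0.0000
(2,0): S=171.2502. Δ = (V_up−V_dn)/(S_up−S_dn) = (122.1872−197.5373)/(234.6128−159.2627) = -1.0000. V = [p*·122.1872 + (1−p*)·197.5373]/1.05 = 168.5593. B = V − Δ·S = 339.8095.
(2,1): S=252.2718. Δ = (V_up−V_dn)/(S_up−S_dn) = (11.1876−122.1872)/(345.6124−234.6128) = -1.0000. V = [p*·11.1876 + (1−p*)·122.1872]/1.05 = 87.5377. B = V − Δ·S = 339.8095.
(2,2): S=371.6262. Δ = (V_up−V_dn)/(S_up−S_dn) = (0.0000−11.1876)/(509.1279−345.6124) = -0.0684. V = [p*·0.0000 + (1−p*)·11.1876]/1.05 = 7.7490. B = V − Δ·S = 33.1755.
(1,0): S=184.1400. Δ = (V_up−V_dn)/(S_up−S_dn) = (87.5377−168.5593)/(252.2718−171.2502) = -1.0000. V = [p*·87.5377 + (1−p*)·168.5593]/1.05 = 139.4881. B = V − Δ·S = 323.6281.
(1,1): S=271.2600. Δ = (V_up−V_dn)/(S_up−S_dn) = (7.7490−87.5377)/(371.6262−252.2718) = -0.6685. V = [p*·7.7490 + (1−p*)·87.5377]/1.05 = 62.6449. B = V − Δ·S = 243.9829.
(0,0): S=198.0000. Δ = (V_up−V_dn)/(S_up−S_dn) = (62.6449−139.4881)/(271.2600−184.1400) = -0.8820. V = [p*·62.6449 + (1−p*)·139.4881]/1.05 = 112.8866. B = V − Δ·S = 287.5302.
Check: Δ(0,0)·S0 + B(0,0) = 112.8866 = V0.

(0,0): Delta=-0.8820 Bond=287.5302
(1,0): Delta=-1.0000 Bond=323.6281
(1,1): Delta=-0.6685 Bond=243.9829
(2,0): Delta=-1.0000 Bond=339.8095
(2,1): Delta=-1.0000 Bond=339.8095
(2,2): Delta=-0.0684 Bond=33.1755
V0=112.8866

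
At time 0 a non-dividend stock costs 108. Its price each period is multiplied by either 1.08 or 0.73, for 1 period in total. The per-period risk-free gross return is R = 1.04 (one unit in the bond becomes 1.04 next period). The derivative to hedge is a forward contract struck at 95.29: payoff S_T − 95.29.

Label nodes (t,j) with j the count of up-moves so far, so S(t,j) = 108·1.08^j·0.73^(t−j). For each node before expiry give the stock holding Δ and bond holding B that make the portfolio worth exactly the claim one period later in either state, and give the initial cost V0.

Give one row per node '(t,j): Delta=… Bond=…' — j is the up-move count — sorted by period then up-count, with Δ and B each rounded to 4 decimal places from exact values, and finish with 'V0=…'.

(0,0): Delta=1.0000 Bond=-91.6250
V0=16.3750

The replicating-portfolio and risk-neutral prices coincide; use p* = (1.04−0.73)/(1.08−0.73) = 0.8857 for the latter.
Payoff layer (t=1): V(1,0)=-16.4500, V(1,1)=21.3500
  t=0,j=0: stock 108.0000 → up 116.6400 (V=21.3500), down 78.8400 (V=-16.4500). Price 16.3750; hedge Δ=1.0000, bond B=-91.6250.
Self-financing check: at every node Δ·S+B equals the discounted successor values.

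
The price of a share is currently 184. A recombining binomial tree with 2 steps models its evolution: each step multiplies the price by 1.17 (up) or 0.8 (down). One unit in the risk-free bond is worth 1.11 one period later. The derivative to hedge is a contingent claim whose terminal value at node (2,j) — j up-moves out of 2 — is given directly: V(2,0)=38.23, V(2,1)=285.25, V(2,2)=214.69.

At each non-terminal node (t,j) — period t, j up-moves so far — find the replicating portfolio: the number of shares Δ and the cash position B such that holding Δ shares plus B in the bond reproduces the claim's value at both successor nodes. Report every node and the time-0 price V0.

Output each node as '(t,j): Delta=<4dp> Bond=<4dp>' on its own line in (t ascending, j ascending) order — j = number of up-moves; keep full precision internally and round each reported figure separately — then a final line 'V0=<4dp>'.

(0,0): Delta=-0.2522 Bond=232.4525
(1,0): Delta=4.5355 Bond=-446.7273
(1,1): Delta=-0.8858 Bond=394.4254
V0=186.0426

Risk-neutral probability p* = (R−d)/(u−d) = (1.11−0.8)/(1.17−0.8) = 0.8378.
At expiry t=2: V(2,0)=38.2300, V(2,1)=285.2500, V(2,2)=214.6900
  t=1,j=0: stock 147.2000 → up 172.2240 (V=285.2500), down 117.7600 (V=38.2300). Price 220.8943; hedge Δ=4.5355, bond B=-446.7273.
  t=1,j=1: stock 215.2800 → up 251.8776 (V=214.6900), down 172.2240 (V=285.2500). Price 203.7227; hedge Δ=-0.8858, bond B=394.4254.
  t=0,j=0: stock 184.0000 → up 215.2800 (V=203.7227), down 147.2000 (V=220.8943). Price 186.0426; hedge Δ=-0.2522, bond B=232.4525.
Self-financing check: at every node Δ·S+B equals the discounted successor values.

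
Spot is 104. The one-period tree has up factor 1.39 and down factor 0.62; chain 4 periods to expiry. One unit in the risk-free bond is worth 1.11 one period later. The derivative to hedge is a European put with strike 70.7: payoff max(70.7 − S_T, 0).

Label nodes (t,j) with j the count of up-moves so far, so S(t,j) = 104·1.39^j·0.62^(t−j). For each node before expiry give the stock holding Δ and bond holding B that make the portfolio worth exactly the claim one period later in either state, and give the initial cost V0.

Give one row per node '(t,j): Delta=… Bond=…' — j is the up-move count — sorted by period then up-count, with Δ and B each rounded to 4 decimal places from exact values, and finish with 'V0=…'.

No-arbitrage ⇒ martingale measure with p* = (R−d)/(u−d) = 0.6364.
Terminal values V(4,·): V(4,0)=55.3326, V(4,1)=36.2473, V(4,2)=0.0000, V(4,3)=0.0000, V(4,4)=0.0000
Node (3,0) S=24.7861: V=(p*·36.2473+(1−p*)·55.3326)/1.11=38.9076; Δ=(36.2473−55.3326)/(34.4527−15.3674)=-1.0000; B=V−Δ·S=63.6937
Node (3,1) S=55.5689: V=(p*·0.0000+(1−p*)·36.2473)/1.11=11.8746; Δ=(0.0000−36.2473)/(77.2407−34.4527)=-0.8471; B=V−Δ·S=58.9490
Node (3,2) S=124.5818: V=(p*·0.0000+(1−p*)·0.0000)/1.11=0.0000; Δ=(0.0000−0.0000)/(173.1687−77.2407)=0.0000; B=V−Δ·S=0.0000
Node (3,3) S=279.3044: V=(p*·0.0000+(1−p*)·0.0000)/1.11=0.0000; Δ=(0.0000−0.0000)/(388.2331−173.1687)=0.0000; B=V−Δ·S=0.0000
Node (2,0) S=39.9776: V=(p*·11.8746+(1−p*)·38.9076)/1.11=19.5539; Δ=(11.8746−38.9076)/(55.5689−24.7861)=-0.8782; B=V−Δ·S=54.6616
Node (2,1) S=89.6272: V=(p*·0.0000+(1−p*)·11.8746)/1.11=3.8901; Δ=(0.0000−11.8746)/(124.5818−55.5689)=-0.1721; B=V−Δ·S=19.3117
Node (2,2) S=200.9384: V=(p*·0.0000+(1−p*)·0.0000)/1.11=0.0000; Δ=(0.0000−0.0000)/(279.3044−124.5818)=0.0000; B=V−Δ·S=0.0000
Node (1,0) S=64.4800: V=(p*·3.8901+(1−p*)·19.5539)/1.11=8.6361; Δ=(3.8901−19.5539)/(89.6272−39.9776)=-0.3155; B=V−Δ·S=28.9786
Node (1,1) S=144.5600: V=(p*·0.0000+(1−p*)·3.8901)/1.11=1.2744; Δ=(0.0000−3.8901)/(200.9384−89.6272)=-0.0349; B=V−Δ·S=6.3265
Node (0,0) S=104.0000: V=(p*·1.2744+(1−p*)·8.6361)/1.11=3.5598; Δ=(1.2744−8.6361)/(144.5600−64.4800)=-0.0919; B=V−Δ·S=13.1204
Check: Δ(0,0)·S0 + B(0,0) = 3.5598 = V0.

(0,0): Delta=-0.0919 Bond=13.1204
(1,0): Delta=-0.3155 Bond=28.9786
(1,1): Delta=-0.0349 Bond=6.3265
(2,0): Delta=-0.8782 Bond=54.6616
(2,1): Delta=-0.1721 Bond=19.3117
(2,2): Delta=0.0000 Bond=0.0000
(3,0): Delta=-1.0000 Bond=63.6937
(3,1): Delta=-0.8471 Bond=58.9490
(3,2): Delta=0.0000 Bond=0.0000
(3,3): Delta=0.0000 Bond=0.0000
V0=3.5598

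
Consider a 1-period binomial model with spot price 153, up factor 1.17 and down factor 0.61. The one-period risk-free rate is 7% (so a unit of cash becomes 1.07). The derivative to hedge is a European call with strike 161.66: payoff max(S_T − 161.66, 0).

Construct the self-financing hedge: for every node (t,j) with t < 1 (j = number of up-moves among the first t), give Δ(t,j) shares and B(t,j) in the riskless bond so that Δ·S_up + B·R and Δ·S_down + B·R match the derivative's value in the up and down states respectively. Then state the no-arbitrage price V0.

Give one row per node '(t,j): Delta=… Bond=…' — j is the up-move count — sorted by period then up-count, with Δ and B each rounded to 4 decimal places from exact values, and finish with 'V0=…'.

The replicating-portfolio and risk-neutral prices coincide; use p* = (1.07−0.61)/(1.17−0.61) = 0.8214 for the latter.
Terminal values V(1,·): V(1,0)=0.0000, V(1,1)=17.3500
(0,0): S=153.0000. Δ = (V_up−V_dn)/(S_up−S_dn) = (17.3500−0.0000)/(179.0100−93.3300) = 0.2025. V = [p*·17.3500 + (1−p*)·0.0000]/1.07 = 13.3194. B = V − Δ·S = -17.6627.
Each (Δ,B) replicates both successor values, so the strategy is self-financing and V0 is arbitrage-free.

(0,0): Delta=0.2025 Bond=-17.6627
V0=13.3194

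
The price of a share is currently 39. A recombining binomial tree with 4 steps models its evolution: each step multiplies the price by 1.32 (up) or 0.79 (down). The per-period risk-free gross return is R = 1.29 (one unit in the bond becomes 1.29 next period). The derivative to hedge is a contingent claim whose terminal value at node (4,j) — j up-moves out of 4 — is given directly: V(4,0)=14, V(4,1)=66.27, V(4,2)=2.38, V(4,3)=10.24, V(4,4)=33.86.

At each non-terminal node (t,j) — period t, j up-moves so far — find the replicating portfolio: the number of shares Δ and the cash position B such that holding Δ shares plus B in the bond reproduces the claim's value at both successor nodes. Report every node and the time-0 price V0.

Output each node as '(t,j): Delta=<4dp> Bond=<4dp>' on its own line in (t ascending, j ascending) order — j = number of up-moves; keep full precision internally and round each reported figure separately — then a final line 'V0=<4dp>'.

Risk-neutral probability p* = (R−d)/(u−d) = (1.29−0.79)/(1.32−0.79) = 0.9434.
Payoff layer (t=4): V(4,0)=14.0000, V(4,1)=66.2700, V(4,2)=2.3800, V(4,3)=10.2400, V(4,4)=33.8600
Node (3,0) S=19.2285: V=(p*·66.2700+(1−p*)·14.0000)/1.29=49.0785; Δ=(66.2700−14.0000)/(25.3816−15.1905)=5.1290; B=V−Δ·S=-49.5441
Node (3,1) S=32.1287: V=(p*·2.3800+(1−p*)·66.2700)/1.29=4.6484; Δ=(2.3800−66.2700)/(42.4098−25.3816)=-3.7520; B=V−Δ·S=125.1956
Node (3,2) S=53.6833: V=(p*·10.2400+(1−p*)·2.3800)/1.29=7.5931; Δ=(10.2400−2.3800)/(70.8620−42.4098)=0.2763; B=V−Δ·S=-7.2371
Node (3,3) S=89.6988: V=(p*·33.8600+(1−p*)·10.2400)/1.29=25.2116; Δ=(33.8600−10.2400)/(118.4024−70.8620)=0.4968; B=V−Δ·S=-19.3544
Node (2,0) S=24.3399: V=(p*·4.6484+(1−p*)·49.0785)/1.29=5.5529; Δ=(4.6484−49.0785)/(32.1287−19.2285)=-3.4442; B=V−Δ·S=89.3834
Node (2,1) S=40.6692: V=(p*·7.5931+(1−p*)·4.6484)/1.29=5.7569; Δ=(7.5931−4.6484)/(53.6833−32.1287)=0.1366; B=V−Δ·S=0.2008
Node (2,2) S=67.9536: V=(p*·25.2116+(1−p*)·7.5931)/1.29=18.7708; Δ=(25.2116−7.5931)/(89.6988−53.6833)=0.4892; B=V−Δ·S=-14.4717
Node (1,0) S=30.8100: V=(p*·5.7569+(1−p*)·5.5529)/1.29=4.4538; Δ=(5.7569−5.5529)/(40.6692−24.3399)=0.0125; B=V−Δ·S=4.0689
Node (1,1) S=51.4800: V=(p*·18.7708+(1−p*)·5.7569)/1.29=13.9800; Δ=(18.7708−5.7569)/(67.9536−40.6692)=0.4770; B=V−Δ·S=-10.5746
Node (0,0) S=39.0000: V=(p*·13.9800+(1−p*)·4.4538)/1.29=10.4192; Δ=(13.9800−4.4538)/(51.4800−30.8100)=0.4609; B=V−Δ·S=-7.5548
The time-0 hedge costs 10.4192, which is the no-arbitrage price.

(0,0): Delta=0.4609 Bond=-7.5548
(1,0): Delta=0.0125 Bond=4.0689
(1,1): Delta=0.4770 Bond=-10.5746
(2,0): Delta=-3.4442 Bond=89.3834
(2,1): Delta=0.1366 Bond=0.2008
(2,2): Delta=0.4892 Bond=-14.4717
(3,0): Delta=5.1290 Bond=-49.5441
(3,1): Delta=-3.7520 Bond=125.1956
(3,2): Delta=0.2763 Bond=-7.2371
(3,3): Delta=0.4968 Bond=-19.3544
V0=10.4192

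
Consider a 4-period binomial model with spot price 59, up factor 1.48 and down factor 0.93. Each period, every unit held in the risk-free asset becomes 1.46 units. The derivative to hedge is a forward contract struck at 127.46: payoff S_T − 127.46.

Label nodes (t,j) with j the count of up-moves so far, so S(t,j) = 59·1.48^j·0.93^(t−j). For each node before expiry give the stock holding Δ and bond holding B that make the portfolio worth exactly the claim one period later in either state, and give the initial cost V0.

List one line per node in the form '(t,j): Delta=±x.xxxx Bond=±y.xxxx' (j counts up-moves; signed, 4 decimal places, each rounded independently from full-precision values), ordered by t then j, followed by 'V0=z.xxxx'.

(0,0): Delta=1.0000 Bond=-28.0519
(1,0): Delta=1.0000 Bond=-40.9558
(1,1): Delta=1.0000 Bond=-40.9558
(2,0): Delta=1.0000 Bond=-59.7955
(2,1): Delta=1.0000 Bond=-59.7955
(2,2): Delta=1.0000 Bond=-59.7955
(3,0): Delta=1.0000 Bond=-87.3014
(3,1): Delta=1.0000 Bond=-87.3014
(3,2): Delta=1.0000 Bond=-87.3014
(3,3): Delta=1.0000 Bond=-87.3014
V0=30.9481

The replicating-portfolio and risk-neutral prices coincide; use p* = (1.46−0.93)/(1.48−0.93) = 0.9636 for the latter.
Terminal payoffs: V(4,0)=-83.3249, V(4,1)=-57.2235, V(4,2)=-15.6859, V(4,3)=50.4171, V(4,4)=155.6133
  t=3,j=0: stock 47.4571 → up 70.2365 (V=-57.2235), down 44.1351 (V=-83.3249). Price -39.8443; hedge Δ=1.0000, bond B=-87.3014.
  t=3,j=1: stock 75.5231 → up 111.7741 (V=-15.6859), down 70.2365 (V=-57.2235). Price -11.7783; hedge Δ=1.0000, bond B=-87.3014.
  t=3,j=2: stock 120.1872 → up 177.8771 (V=50.4171), down 111.7741 (V=-15.6859). Price 32.8859; hedge Δ=1.0000, bond B=-87.3014.
  t=3,j=3: stock 191.2657 → up 283.0733 (V=155.6133), down 177.8771 (V=50.4171). Price 103.9644; hedge Δ=1.0000, bond B=-87.3014.
  t=2,j=0: stock 51.0291 → up 75.5231 (V=-11.7783), down 47.4571 (V=-39.8443). Price -8.7664; hedge Δ=1.0000, bond B=-59.7955.
  t=2,j=1: stock 81.2076 → up 120.1872 (V=32.8859), down 75.5231 (V=-11.7783). Price 21.4121; hedge Δ=1.0000, bond B=-59.7955.
  t=2,j=2: stock 129.2336 → up 191.2657 (V=103.9644), down 120.1872 (V=32.8859). Price 69.4381; hedge Δ=1.0000, bond B=-59.7955.
  t=1,j=0: stock 54.8700 → up 81.2076 (V=21.4121), down 51.0291 (V=-8.7664). Price 13.9142; hedge Δ=1.0000, bond B=-40.9558.
  t=1,j=1: stock 87.3200 → up 129.2336 (V=69.4381), down 81.2076 (V=21.4121). Price 46.3642; hedge Δ=1.0000, bond B=-40.9558.
  t=0,j=0: stock 59.0000 → up 87.3200 (V=46.3642), down 54.8700 (V=13.9142). Price 30.9481; hedge Δ=1.0000, bond B=-28.0519.
The time-0 hedge costs 30.9481, which is the no-arbitrage price.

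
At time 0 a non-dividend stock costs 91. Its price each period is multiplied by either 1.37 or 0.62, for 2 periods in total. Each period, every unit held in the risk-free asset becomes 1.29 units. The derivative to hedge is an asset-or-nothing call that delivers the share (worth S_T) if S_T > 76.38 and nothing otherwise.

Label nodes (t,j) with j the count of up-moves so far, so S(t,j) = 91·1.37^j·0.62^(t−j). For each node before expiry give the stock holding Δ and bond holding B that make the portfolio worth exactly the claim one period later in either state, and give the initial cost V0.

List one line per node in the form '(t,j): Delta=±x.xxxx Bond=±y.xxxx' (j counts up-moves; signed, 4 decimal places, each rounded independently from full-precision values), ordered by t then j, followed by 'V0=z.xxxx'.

No-arbitrage ⇒ martingale measure with p* = (R−d)/(u−d) = 0.8933.
At expiry t=2: V(2,0)=0.0000, V(2,1)=77.2954, V(2,2)=170.7979
Node (1,0) S=56.4200: V=(p*·77.2954+(1−p*)·0.0000)/1.29=53.5276; Δ=(77.2954−0.0000)/(77.2954−34.9804)=1.8267; B=V−Δ·S=-49.5330
Node (1,1) S=124.6700: V=(p*·170.7979+(1−p*)·77.2954)/1.29=124.6700; Δ=(170.7979−77.2954)/(170.7979−77.2954)=1.0000; B=V−Δ·S=0.0000
Node (0,0) S=91.0000: V=(p*·124.6700+(1−p*)·53.5276)/1.29=90.7608; Δ=(124.6700−53.5276)/(124.6700−56.4200)=1.0424; B=V−Δ·S=-4.0957
Check: Δ(0,0)·S0 + B(0,0) = 90.7608 = V0.

(0,0): Delta=1.0424 Bond=-4.0957
(1,0): Delta=1.8267 Bond=-49.5330
(1,1): Delta=1.0000 Bond=0.0000
V0=90.7608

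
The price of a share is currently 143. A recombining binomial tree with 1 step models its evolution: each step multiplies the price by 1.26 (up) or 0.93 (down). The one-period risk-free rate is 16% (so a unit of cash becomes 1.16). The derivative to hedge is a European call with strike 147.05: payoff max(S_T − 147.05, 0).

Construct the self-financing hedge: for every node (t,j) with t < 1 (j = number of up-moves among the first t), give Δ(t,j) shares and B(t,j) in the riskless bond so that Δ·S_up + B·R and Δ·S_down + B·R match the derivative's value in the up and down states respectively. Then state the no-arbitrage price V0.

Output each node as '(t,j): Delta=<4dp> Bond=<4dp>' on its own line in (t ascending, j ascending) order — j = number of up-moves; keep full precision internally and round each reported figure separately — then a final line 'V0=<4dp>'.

No-arbitrage ⇒ martingale measure with p* = (R−d)/(u−d) = 0.6970.
Terminal values V(1,·): V(1,0)=0.0000, V(1,1)=33.1300
Node (0,0) S=143.0000: V=(p*·33.1300+(1−p*)·0.0000)/1.16=19.9057; Δ=(33.1300−0.0000)/(180.1800−132.9900)=0.7021; B=V−Δ·S=-80.4882
Root portfolio cost Δ·143+B reproduces V0=19.9057.

(0,0): Delta=0.7021 Bond=-80.4882
V0=19.9057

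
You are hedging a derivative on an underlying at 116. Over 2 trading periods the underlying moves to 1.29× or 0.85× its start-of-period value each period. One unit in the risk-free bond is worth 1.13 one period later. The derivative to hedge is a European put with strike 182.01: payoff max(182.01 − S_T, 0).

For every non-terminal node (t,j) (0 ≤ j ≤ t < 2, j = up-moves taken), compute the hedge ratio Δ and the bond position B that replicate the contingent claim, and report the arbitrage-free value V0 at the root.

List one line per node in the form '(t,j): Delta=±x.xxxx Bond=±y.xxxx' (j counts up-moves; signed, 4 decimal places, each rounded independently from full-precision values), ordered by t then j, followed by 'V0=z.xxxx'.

The replicating-portfolio and risk-neutral prices coincide; use p* = (1.13−0.85)/(1.29−0.85) = 0.6364 for the latter.
At expiry t=2: V(2,0)=98.2000, V(2,1)=54.8160, V(2,2)=0.0000
Node (1,0) S=98.6000: V=(p*·54.8160+(1−p*)·98.2000)/1.13=62.4708; Δ=(54.8160−98.2000)/(127.1940−83.8100)=-1.0000; B=V−Δ·S=161.0708
Node (1,1) S=149.6400: V=(p*·0.0000+(1−p*)·54.8160)/1.13=17.6399; Δ=(0.0000−54.8160)/(193.0356−127.1940)=-0.8325; B=V−Δ·S=142.2217
Node (0,0) S=116.0000: V=(p*·17.6399+(1−p*)·62.4708)/1.13=30.0372; Δ=(17.6399−62.4708)/(149.6400−98.6000)=-0.8783; B=V−Δ·S=131.9256
The time-0 hedge costs 30.0372, which is the no-arbitrage price.

(0,0): Delta=-0.8783 Bond=131.9256
(1,0): Delta=-1.0000 Bond=161.0708
(1,1): Delta=-0.8325 Bond=142.2217
V0=30.0372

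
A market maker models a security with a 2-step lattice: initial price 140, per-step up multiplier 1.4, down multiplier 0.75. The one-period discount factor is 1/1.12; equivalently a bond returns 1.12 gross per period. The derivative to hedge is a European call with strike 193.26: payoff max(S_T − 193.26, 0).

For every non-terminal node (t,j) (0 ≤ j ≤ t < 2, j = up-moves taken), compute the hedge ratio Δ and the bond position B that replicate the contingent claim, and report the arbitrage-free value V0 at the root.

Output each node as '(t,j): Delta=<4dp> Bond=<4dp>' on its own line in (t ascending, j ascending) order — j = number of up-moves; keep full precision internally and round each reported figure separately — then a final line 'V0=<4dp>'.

(0,0): Delta=0.4532 Bond=-42.4850
(1,0): Delta=0.0000 Bond=0.0000
(1,1): Delta=0.6369 Bond=-83.5920
V0=20.9592

No-arbitrage ⇒ martingale measure with p* = (R−d)/(u−d) = 0.5692.
Terminal values V(2,·): V(2,0)=0.0000, V(2,1)=0.0000, V(2,2)=81.1400
Node (1,0) S=105.0000: V=(p*·0.0000+(1−p*)·0.0000)/1.12=0.0000; Δ=(0.0000−0.0000)/(147.0000−78.7500)=0.0000; B=V−Δ·S=0.0000
Node (1,1) S=196.0000: V=(p*·81.1400+(1−p*)·0.0000)/1.12=41.2387; Δ=(81.1400−0.0000)/(274.4000−147.0000)=0.6369; B=V−Δ·S=-83.5920
Node (0,0) S=140.0000: V=(p*·41.2387+(1−p*)·0.0000)/1.12=20.9592; Δ=(41.2387−0.0000)/(196.0000−105.0000)=0.4532; B=V−Δ·S=-42.4850
Check: Δ(0,0)·S0 + B(0,0) = 20.9592 = V0.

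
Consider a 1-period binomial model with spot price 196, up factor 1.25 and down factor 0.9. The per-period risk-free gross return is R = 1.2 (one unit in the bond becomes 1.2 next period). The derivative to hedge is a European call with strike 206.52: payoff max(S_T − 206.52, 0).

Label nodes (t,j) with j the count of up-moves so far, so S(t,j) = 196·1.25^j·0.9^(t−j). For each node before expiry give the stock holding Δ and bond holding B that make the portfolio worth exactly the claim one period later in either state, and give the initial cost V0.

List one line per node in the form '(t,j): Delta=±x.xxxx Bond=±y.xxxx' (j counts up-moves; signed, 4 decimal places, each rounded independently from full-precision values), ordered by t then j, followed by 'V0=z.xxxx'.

(0,0): Delta=0.5609 Bond=-82.4571
V0=27.4857

Risk-neutral probability p* = (R−d)/(u−d) = (1.2−0.9)/(1.25−0.9) = 0.8571.
Terminal payoffs: V(1,0)=0.0000, V(1,1)=38.4800
Node (0,0) S=196.0000: V=(p*·38.4800+(1−p*)·0.0000)/1.2=27.4857; Δ=(38.4800−0.0000)/(245.0000−176.4000)=0.5609; B=V−Δ·S=-82.4571
The time-0 hedge costs 27.4857, which is the no-arbitrage price.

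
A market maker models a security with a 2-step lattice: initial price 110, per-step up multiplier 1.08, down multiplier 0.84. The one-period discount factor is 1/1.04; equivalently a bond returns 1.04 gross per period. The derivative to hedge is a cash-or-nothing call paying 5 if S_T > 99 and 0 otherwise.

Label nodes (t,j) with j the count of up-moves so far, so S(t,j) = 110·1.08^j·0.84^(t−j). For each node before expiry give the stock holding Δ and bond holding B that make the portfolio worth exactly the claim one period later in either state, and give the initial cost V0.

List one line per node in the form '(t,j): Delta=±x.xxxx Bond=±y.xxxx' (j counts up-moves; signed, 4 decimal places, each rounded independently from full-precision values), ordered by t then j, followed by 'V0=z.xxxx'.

(0,0): Delta=0.0304 Bond=1.1557
(1,0): Delta=0.2255 Bond=-16.8269
(1,1): Delta=0.0000 Bond=4.8077
V0=4.4944

Since d<R<u, set p* = (R−d)/(u−d) = 0.8333; price each node as the discounted p*-expectation of its children.
Terminal values V(2,·): V(2,0)=0.0000, V(2,1)=5.0000, V(2,2)=5.0000
  t=1,j=0: stock 92.4000 → up 99.7920 (V=5.0000), down 77.6160 (V=0.0000). Price 4.0064; hedge Δ=0.2255, bond B=-16.8269.
  t=1,j=1: stock 118.8000 → up 128.3040 (V=5.0000), down 99.7920 (V=5.0000). Price 4.8077; hedge Δ=0.0000, bond B=4.8077.
  t=0,j=0: stock 110.0000 → up 118.8000 (V=4.8077), down 92.4000 (V=4.0064). Price 4.4944; hedge Δ=0.0304, bond B=1.1557.
Check: Δ(0,0)·S0 + B(0,0) = 4.4944 = V0.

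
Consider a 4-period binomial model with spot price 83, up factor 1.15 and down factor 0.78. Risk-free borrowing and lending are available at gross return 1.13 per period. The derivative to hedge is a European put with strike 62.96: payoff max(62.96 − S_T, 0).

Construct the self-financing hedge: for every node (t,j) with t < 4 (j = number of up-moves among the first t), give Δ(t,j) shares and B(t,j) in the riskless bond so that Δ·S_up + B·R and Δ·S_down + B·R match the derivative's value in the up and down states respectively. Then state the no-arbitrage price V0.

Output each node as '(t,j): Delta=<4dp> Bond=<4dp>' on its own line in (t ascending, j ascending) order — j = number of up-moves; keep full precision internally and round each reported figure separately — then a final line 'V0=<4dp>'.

(0,0): Delta=-0.0034 Bond=0.2853
(1,0): Delta=-0.0605 Bond=4.0186
(1,1): Delta=-0.0011 Bond=0.1112
(2,0): Delta=-0.8287 Bond=43.3372
(2,1): Delta=-0.0307 Bond=2.3241
(2,2): Delta=0.0000 Bond=0.0000
(3,0): Delta=-1.0000 Bond=55.7168
(3,1): Delta=-0.8221 Bond=48.5855
(3,2): Delta=0.0000 Bond=0.0000
(3,3): Delta=0.0000 Bond=0.0000
V0=0.0066

The replicating-portfolio and risk-neutral prices coincide; use p* = (1.13−0.78)/(1.15−0.78) = 0.9459 for the latter.
At expiry t=4: V(4,0)=32.2375, V(4,1)=17.6640, V(4,2)=0.0000, V(4,3)=0.0000, V(4,4)=0.0000
  t=3,j=0: stock 39.3878 → up 45.2960 (V=17.6640), down 30.7225 (V=32.2375). Price 16.3290; hedge Δ=-1.0000, bond B=55.7168.
  t=3,j=1: stock 58.0718 → up 66.7825 (V=0.0000), down 45.2960 (V=17.6640). Price 0.8450; hedge Δ=-0.8221, bond B=48.5855.
  t=3,j=2: stock 85.6186 → up 98.4614 (V=0.0000), down 66.7825 (V=0.0000). Price 0.0000; hedge Δ=0.0000, bond B=0.0000.
  t=3,j=3: stock 126.2326 → up 145.1675 (V=0.0000), down 98.4614 (V=0.0000). Price 0.0000; hedge Δ=0.0000, bond B=0.0000.
  t=2,j=0: stock 50.4972 → up 58.0718 (V=0.8450), down 39.3878 (V=16.3290). Price 1.4884; hedge Δ=-0.8287, bond B=43.3372.
  t=2,j=1: stock 74.4510 → up 85.6186 (V=0.0000), down 58.0718 (V=0.8450). Price 0.0404; hedge Δ=-0.0307, bond B=2.3241.
  t=2,j=2: stock 109.7675 → up 126.2326 (V=0.0000), down 85.6186 (V=0.0000). Price 0.0000; hedge Δ=0.0000, bond B=0.0000.
  t=1,j=0: stock 64.7400 → up 74.4510 (V=0.0404), down 50.4972 (V=1.4884). Price 0.1050; hedge Δ=-0.0605, bond B=4.0186.
  t=1,j=1: stock 95.4500 → up 109.7675 (V=0.0000), down 74.4510 (V=0.0404). Price 0.0019; hedge Δ=-0.0011, bond B=0.1112.
  t=0,j=0: stock 83.0000 → up 95.4500 (V=0.0019), down 64.7400 (V=0.1050). Price 0.0066; hedge Δ=-0.0034, bond B=0.2853.
Each (Δ,B) replicates both successor values, so the strategy is self-financing and V0 is arbitrage-free.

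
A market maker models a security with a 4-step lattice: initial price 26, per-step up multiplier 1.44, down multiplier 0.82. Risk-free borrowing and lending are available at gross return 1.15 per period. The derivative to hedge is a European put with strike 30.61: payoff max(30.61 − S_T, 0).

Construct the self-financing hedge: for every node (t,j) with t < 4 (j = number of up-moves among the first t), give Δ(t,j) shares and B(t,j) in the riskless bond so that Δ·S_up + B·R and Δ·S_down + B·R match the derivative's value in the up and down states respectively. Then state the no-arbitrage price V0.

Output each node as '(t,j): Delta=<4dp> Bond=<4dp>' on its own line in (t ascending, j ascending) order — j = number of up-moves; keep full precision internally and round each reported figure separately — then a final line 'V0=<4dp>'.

Risk-neutral probability p* = (R−d)/(u−d) = (1.15−0.82)/(1.44−0.82) = 0.5323.
At expiry t=4: V(4,0)=18.8548, V(4,1)=9.9668, V(4,2)=0.0000, V(4,3)=0.0000, V(4,4)=0.0000
(3,0): S=14.3356. Δ = (V_up−V_dn)/(S_up−S_dn) = (9.9668−18.8548)/(20.6432−11.7552) = -1.0000. V = [p*·9.9668 + (1−p*)·18.8548]/1.15 = 12.2818. B = V − Δ·S = 26.6174.
(3,1): S=25.1747. Δ = (V_up−V_dn)/(S_up−S_dn) = (0.0000−9.9668)/(36.2515−20.6432) = -0.6386. V = [p*·0.0000 + (1−p*)·9.9668]/1.15 = 4.0538. B = V − Δ·S = 20.1293.
(3,2): S=44.2092. Δ = (V_up−V_dn)/(S_up−S_dn) = (0.0000−0.0000)/(63.6612−36.2515) = 0.0000. V = [p*·0.0000 + (1−p*)·0.0000]/1.15 = 0.0000. B = V − Δ·S = 0.0000.
(3,3): S=77.6356. Δ = (V_up−V_dn)/(S_up−S_dn) = (0.0000−0.0000)/(111.7952−63.6612) = 0.0000. V = [p*·0.0000 + (1−p*)·0.0000]/1.15 = 0.0000. B = V − Δ·S = 0.0000.
(2,0): S=17.4824. Δ = (V_up−V_dn)/(S_up−S_dn) = (4.0538−12.2818)/(25.1747−14.3356) = -0.7591. V = [p*·4.0538 + (1−p*)·12.2818]/1.15 = 6.8716. B = V − Δ·S = 20.1426.
(2,1): S=30.7008. Δ = (V_up−V_dn)/(S_up−S_dn) = (0.0000−4.0538)/(44.2092−25.1747) = -0.2130. V = [p*·0.0000 + (1−p*)·4.0538]/1.15 = 1.6488. B = V − Δ·S = 8.1872.
(2,2): S=53.9136. Δ = (V_up−V_dn)/(S_up−S_dn) = (0.0000−0.0000)/(77.6356−44.2092) = 0.0000. V = [p*·0.0000 + (1−p*)·0.0000]/1.15 = 0.0000. B = V − Δ·S = 0.0000.
(1,0): S=21.3200. Δ = (V_up−V_dn)/(S_up−S_dn) = (1.6488−6.8716)/(30.7008−17.4824) = -0.3951. V = [p*·1.6488 + (1−p*)·6.8716]/1.15 = 3.5580. B = V − Δ·S = 11.9820.
(1,1): S=37.4400. Δ = (V_up−V_dn)/(S_up−S_dn) = (0.0000−1.6488)/(53.9136−30.7008) = -0.0710. V = [p*·0.0000 + (1−p*)·1.6488]/1.15 = 0.6706. B = V − Δ·S = 3.3300.
(0,0): S=26.0000. Δ = (V_up−V_dn)/(S_up−S_dn) = (0.6706−3.5580)/(37.4400−21.3200) = -0.1791. V = [p*·0.6706 + (1−p*)·3.5580]/1.15 = 1.7576. B = V − Δ·S = 6.4147.
Check: Δ(0,0)·S0 + B(0,0) = 1.7576 = V0.

(0,0): Delta=-0.1791 Bond=6.4147
(1,0): Delta=-0.3951 Bond=11.9820
(1,1): Delta=-0.0710 Bond=3.3300
(2,0): Delta=-0.7591 Bond=20.1426
(2,1): Delta=-0.2130 Bond=8.1872
(2,2): Delta=0.0000 Bond=0.0000
(3,0): Delta=-1.0000 Bond=26.6174
(3,1): Delta=-0.6386 Bond=20.1293
(3,2): Delta=0.0000 Bond=0.0000
(3,3): Delta=0.0000 Bond=0.0000
V0=1.7576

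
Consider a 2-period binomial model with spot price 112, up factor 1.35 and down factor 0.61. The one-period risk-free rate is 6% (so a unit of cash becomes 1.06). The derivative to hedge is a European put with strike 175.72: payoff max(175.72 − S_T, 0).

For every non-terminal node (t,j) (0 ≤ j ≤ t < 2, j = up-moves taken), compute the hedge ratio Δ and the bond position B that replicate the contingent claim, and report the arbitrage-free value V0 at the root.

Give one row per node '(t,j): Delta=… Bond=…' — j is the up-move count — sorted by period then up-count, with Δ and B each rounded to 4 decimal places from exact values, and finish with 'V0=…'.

Since d<R<u, set p* = (R−d)/(u−d) = 0.6081; price each node as the discounted p*-expectation of its children.
Terminal payoffs: V(2,0)=134.0448, V(2,1)=83.4880, V(2,2)=0.0000
Node (1,0) S=68.3200: V=(p*·83.4880+(1−p*)·134.0448)/1.06=97.4536; Δ=(83.4880−134.0448)/(92.2320−41.6752)=-1.0000; B=V−Δ·S=165.7736
Node (1,1) S=151.2000: V=(p*·0.0000+(1−p*)·83.4880)/1.06=30.8663; Δ=(0.0000−83.4880)/(204.1200−92.2320)=-0.7462; B=V−Δ·S=143.6879
Node (0,0) S=112.0000: V=(p*·30.8663+(1−p*)·97.4536)/1.06=53.7371; Δ=(30.8663−97.4536)/(151.2000−68.3200)=-0.8034; B=V−Δ·S=143.7199
Check: Δ(0,0)·S0 + B(0,0) = 53.7371 = V0.

(0,0): Delta=-0.8034 Bond=143.7199
(1,0): Delta=-1.0000 Bond=165.7736
(1,1): Delta=-0.7462 Bond=143.6879
V0=53.7371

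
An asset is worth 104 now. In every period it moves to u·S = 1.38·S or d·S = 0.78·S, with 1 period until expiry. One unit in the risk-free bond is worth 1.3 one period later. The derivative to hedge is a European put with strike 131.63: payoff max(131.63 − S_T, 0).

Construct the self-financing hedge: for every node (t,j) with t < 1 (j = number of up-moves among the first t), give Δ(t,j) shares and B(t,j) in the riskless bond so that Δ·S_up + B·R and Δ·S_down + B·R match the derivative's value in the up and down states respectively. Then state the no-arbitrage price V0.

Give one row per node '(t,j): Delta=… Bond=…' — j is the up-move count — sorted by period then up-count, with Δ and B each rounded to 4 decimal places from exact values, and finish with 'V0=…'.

(0,0): Delta=-0.8095 Bond=89.3638
V0=5.1805

No-arbitrage ⇒ martingale measure with p* = (R−d)/(u−d) = 0.8667.
Terminal payoffs: V(1,0)=50.5100, V(1,1)=0.0000
  t=0,j=0: stock 104.0000 → up 143.5200 (V=0.0000), down 81.1200 (V=50.5100). Price 5.1805; hedge Δ=-0.8095, bond B=89.3638.
Root portfolio cost Δ·104+B reproduces V0=5.1805.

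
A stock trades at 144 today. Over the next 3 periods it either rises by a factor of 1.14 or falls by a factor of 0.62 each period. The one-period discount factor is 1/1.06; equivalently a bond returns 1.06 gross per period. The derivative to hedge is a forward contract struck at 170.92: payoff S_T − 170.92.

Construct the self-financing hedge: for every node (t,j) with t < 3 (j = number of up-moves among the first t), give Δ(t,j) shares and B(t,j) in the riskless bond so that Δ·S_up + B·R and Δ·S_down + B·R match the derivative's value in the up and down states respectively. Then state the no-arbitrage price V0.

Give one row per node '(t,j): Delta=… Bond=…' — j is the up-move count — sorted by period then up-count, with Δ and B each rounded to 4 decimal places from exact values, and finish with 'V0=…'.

No-arbitrage ⇒ martingale measure with p* = (R−d)/(u−d) = 0.8462.
Payoff layer (t=3): V(3,0)=-136.6008, V(3,1)=-107.8169, V(3,2)=-54.8917, V(3,3)=42.4223
(2,0): S=55.3536. Δ = (V_up−V_dn)/(S_up−S_dn) = (-107.8169−-136.6008)/(63.1031−34.3192) = 1.0000. V = [p*·-107.8169 + (1−p*)·-136.6008]/1.06 = -105.8917. B = V − Δ·S = -161.2453.
(2,1): S=101.7792. Δ = (V_up−V_dn)/(S_up−S_dn) = (-54.8917−-107.8169)/(116.0283−63.1031) = 1.0000. V = [p*·-54.8917 + (1−p*)·-107.8169]/1.06 = -59.4661. B = V − Δ·S = -161.2453.
(2,2): S=187.1424. Δ = (V_up−V_dn)/(S_up−S_dn) = (42.4223−-54.8917)/(213.3423−116.0283) = 1.0000. V = [p*·42.4223 + (1−p*)·-54.8917]/1.06 = 25.8971. B = V − Δ·S = -161.2453.
(1,0): S=89.2800. Δ = (V_up−V_dn)/(S_up−S_dn) = (-59.4661−-105.8917)/(101.7792−55.3536) = 1.0000. V = [p*·-59.4661 + (1−p*)·-105.8917]/1.06 = -62.8382. B = V − Δ·S = -152.1182.
(1,1): S=164.1600. Δ = (V_up−V_dn)/(S_up−S_dn) = (25.8971−-59.4661)/(187.1424−101.7792) = 1.0000. V = [p*·25.8971 + (1−p*)·-59.4661]/1.06 = 12.0418. B = V − Δ·S = -152.1182.
(0,0): S=144.0000. Δ = (V_up−V_dn)/(S_up−S_dn) = (12.0418−-62.8382)/(164.1600−89.2800) = 1.0000. V = [p*·12.0418 + (1−p*)·-62.8382]/1.06 = 0.4923. B = V − Δ·S = -143.5077.
Root portfolio cost Δ·144+B reproduces V0=0.4923.

(0,0): Delta=1.0000 Bond=-143.5077
(1,0): Delta=1.0000 Bond=-152.1182
(1,1): Delta=1.0000 Bond=-152.1182
(2,0): Delta=1.0000 Bond=-161.2453
(2,1): Delta=1.0000 Bond=-161.2453
(2,2): Delta=1.0000 Bond=-161.2453
V0=0.4923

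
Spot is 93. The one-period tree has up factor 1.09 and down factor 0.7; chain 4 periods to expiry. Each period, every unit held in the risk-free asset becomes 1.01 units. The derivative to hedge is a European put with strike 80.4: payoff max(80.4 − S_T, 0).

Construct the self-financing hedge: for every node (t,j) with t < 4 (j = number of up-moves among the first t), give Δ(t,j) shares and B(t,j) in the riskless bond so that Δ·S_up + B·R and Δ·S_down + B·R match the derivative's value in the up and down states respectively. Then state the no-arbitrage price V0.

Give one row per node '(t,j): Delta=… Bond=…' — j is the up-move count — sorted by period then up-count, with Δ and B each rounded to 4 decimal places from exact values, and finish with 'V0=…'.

Since d<R<u, set p* = (R−d)/(u−d) = 0.7949; price each node as the discounted p*-expectation of its children.
Terminal values V(4,·): V(4,0)=58.0707, V(4,1)=45.6301, V(4,2)=26.2583, V(4,3)=0.0000, V(4,4)=0.0000
Node (3,0) S=31.8990: V=(p*·45.6301+(1−p*)·58.0707)/1.01=47.7050; Δ=(45.6301−58.0707)/(34.7699−22.3293)=-1.0000; B=V−Δ·S=79.6040
Node (3,1) S=49.6713: V=(p*·26.2583+(1−p*)·45.6301)/1.01=29.9327; Δ=(26.2583−45.6301)/(54.1417−34.7699)=-1.0000; B=V−Δ·S=79.6040
Node (3,2) S=77.3453: V=(p*·0.0000+(1−p*)·26.2583)/1.01=5.3330; Δ=(0.0000−26.2583)/(84.3064−54.1417)=-0.8705; B=V−Δ·S=72.6619
Node (3,3) S=120.4377: V=(p*·0.0000+(1−p*)·0.0000)/1.01=0.0000; Δ=(0.0000−0.0000)/(131.2771−84.3064)=0.0000; B=V−Δ·S=0.0000
Node (2,0) S=45.5700: V=(p*·29.9327+(1−p*)·47.7050)/1.01=33.2458; Δ=(29.9327−47.7050)/(49.6713−31.8990)=-1.0000; B=V−Δ·S=78.8158
Node (2,1) S=70.9590: V=(p*·5.3330+(1−p*)·29.9327)/1.01=10.2763; Δ=(5.3330−29.9327)/(77.3453−49.6713)=-0.8889; B=V−Δ·S=73.3524
Node (2,2) S=110.4933: V=(p*·0.0000+(1−p*)·5.3330)/1.01=1.0831; Δ=(0.0000−5.3330)/(120.4377−77.3453)=-0.1238; B=V−Δ·S=14.7574
Node (1,0) S=65.1000: V=(p*·10.2763+(1−p*)·33.2458)/1.01=14.8396; Δ=(10.2763−33.2458)/(70.9590−45.5700)=-0.9047; B=V−Δ·S=73.7357
Node (1,1) S=101.3700: V=(p*·1.0831+(1−p*)·10.2763)/1.01=2.9395; Δ=(1.0831−10.2763)/(110.4933−70.9590)=-0.2325; B=V−Δ·S=26.5118
Node (0,0) S=93.0000: V=(p*·2.9395+(1−p*)·14.8396)/1.01=5.3273; Δ=(2.9395−14.8396)/(101.3700−65.1000)=-0.3281; B=V−Δ·S=35.8404
Self-financing check: at every node Δ·S+B equals the discounted successor values.

(0,0): Delta=-0.3281 Bond=35.8404
(1,0): Delta=-0.9047 Bond=73.7357
(1,1): Delta=-0.2325 Bond=26.5118
(2,0): Delta=-1.0000 Bond=78.8158
(2,1): Delta=-0.8889 Bond=73.3524
(2,2): Delta=-0.1238 Bond=14.7574
(3,0): Delta=-1.0000 Bond=79.6040
(3,1): Delta=-1.0000 Bond=79.6040
(3,2): Delta=-0.8705 Bond=72.6619
(3,3): Delta=0.0000 Bond=0.0000
V0=5.3273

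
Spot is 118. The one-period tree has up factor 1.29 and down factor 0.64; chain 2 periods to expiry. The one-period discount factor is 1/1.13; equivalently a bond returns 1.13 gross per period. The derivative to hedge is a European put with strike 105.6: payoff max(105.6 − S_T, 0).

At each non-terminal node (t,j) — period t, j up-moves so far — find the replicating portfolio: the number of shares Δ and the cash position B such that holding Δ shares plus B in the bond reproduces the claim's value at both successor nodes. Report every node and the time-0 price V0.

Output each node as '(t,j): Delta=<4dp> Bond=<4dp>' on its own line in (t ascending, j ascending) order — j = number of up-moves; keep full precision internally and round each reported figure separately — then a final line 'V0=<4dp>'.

(0,0): Delta=-0.2106 Bond=29.9402
(1,0): Delta=-1.0000 Bond=93.4513
(1,1): Delta=-0.0827 Bond=14.3651
V0=5.0947

No-arbitrage ⇒ martingale measure with p* = (R−d)/(u−d) = 0.7538.
Payoff layer (t=2): V(2,0)=57.2672, V(2,1)=8.1792, V(2,2)=0.0000
Node (1,0) S=75.5200: V=(p*·8.1792+(1−p*)·57.2672)/1.13=17.9313; Δ=(8.1792−57.2672)/(97.4208−48.3328)=-1.0000; B=V−Δ·S=93.4513
Node (1,1) S=152.2200: V=(p*·0.0000+(1−p*)·8.1792)/1.13=1.7817; Δ=(0.0000−8.1792)/(196.3638−97.4208)=-0.0827; B=V−Δ·S=14.3651
Node (0,0) S=118.0000: V=(p*·1.7817+(1−p*)·17.9313)/1.13=5.0947; Δ=(1.7817−17.9313)/(152.2200−75.5200)=-0.2106; B=V−Δ·S=29.9402
Root portfolio cost Δ·118+B reproduces V0=5.0947.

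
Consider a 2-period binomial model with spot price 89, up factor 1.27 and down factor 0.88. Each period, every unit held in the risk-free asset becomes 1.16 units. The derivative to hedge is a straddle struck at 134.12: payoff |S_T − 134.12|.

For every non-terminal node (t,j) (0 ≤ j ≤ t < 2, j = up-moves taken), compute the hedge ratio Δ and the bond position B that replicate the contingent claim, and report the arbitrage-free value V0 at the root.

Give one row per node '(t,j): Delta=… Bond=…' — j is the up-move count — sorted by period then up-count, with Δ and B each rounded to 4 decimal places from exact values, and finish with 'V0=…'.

Risk-neutral probability p* = (R−d)/(u−d) = (1.16−0.88)/(1.27−0.88) = 0.7179.
Terminal values V(2,·): V(2,0)=65.1984, V(2,1)=34.6536, V(2,2)=9.4281
  t=1,j=0: stock 78.3200 → up 99.4664 (V=34.6536), down 68.9216 (V=65.1984). Price 37.3007; hedge Δ=-1.0000, bond B=115.6207.
  t=1,j=1: stock 113.0300 → up 143.5481 (V=9.4281), down 99.4664 (V=34.6536). Price 14.2612; hedge Δ=-0.5722, bond B=78.9420.
  t=0,j=0: stock 89.0000 → up 113.0300 (V=14.2612), down 78.3200 (V=37.3007). Price 17.8961; hedge Δ=-0.6638, bond B=76.9718.
Self-financing check: at every node Δ·S+B equals the discounted successor values.

(0,0): Delta=-0.6638 Bond=76.9718
(1,0): Delta=-1.0000 Bond=115.6207
(1,1): Delta=-0.5722 Bond=78.9420
V0=17.8961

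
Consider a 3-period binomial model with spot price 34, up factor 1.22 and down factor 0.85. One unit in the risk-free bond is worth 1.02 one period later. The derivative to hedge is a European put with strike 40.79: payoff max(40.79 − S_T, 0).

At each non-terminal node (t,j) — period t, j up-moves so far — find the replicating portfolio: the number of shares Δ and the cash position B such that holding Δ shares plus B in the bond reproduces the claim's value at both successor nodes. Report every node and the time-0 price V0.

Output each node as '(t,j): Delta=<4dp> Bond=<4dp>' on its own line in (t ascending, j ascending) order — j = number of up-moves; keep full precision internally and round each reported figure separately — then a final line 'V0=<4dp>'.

The replicating-portfolio and risk-neutral prices coincide; use p* = (1.02−0.85)/(1.22−0.85) = 0.4595 for the latter.
At expiry t=3: V(3,0)=19.9098, V(3,1)=10.8207, V(3,2)=0.0000, V(3,3)=0.0000
(2,0): S=24.5650. Δ = (V_up−V_dn)/(S_up−S_dn) = (10.8207−19.9098)/(29.9693−20.8802) = -1.0000. V = [p*·10.8207 + (1−p*)·19.9098]/1.02 = 15.4252. B = V − Δ·S = 39.9902.
(2,1): S=35.2580. Δ = (V_up−V_dn)/(S_up−S_dn) = (0.0000−10.8207)/(43.0148−29.9693) = -0.8295. V = [p*·0.0000 + (1−p*)·10.8207]/1.02 = 5.7343. B = V − Δ·S = 34.9795.
(2,2): S=50.6056. Δ = (V_up−V_dn)/(S_up−S_dn) = (0.0000−0.0000)/(61.7388−43.0148) = 0.0000. V = [p*·0.0000 + (1−p*)·0.0000]/1.02 = 0.0000. B = V − Δ·S = 0.0000.
(1,0): S=28.9000. Δ = (V_up−V_dn)/(S_up−S_dn) = (5.7343−15.4252)/(35.2580−24.5650) = -0.9063. V = [p*·5.7343 + (1−p*)·15.4252]/1.02 = 10.7575. B = V − Δ·S = 36.9490.
(1,1): S=41.4800. Δ = (V_up−V_dn)/(S_up−S_dn) = (0.0000−5.7343)/(50.6056−35.2580) = -0.3736. V = [p*·0.0000 + (1−p*)·5.7343]/1.02 = 3.0389. B = V − Δ·S = 18.5371.
(0,0): S=34.0000. Δ = (V_up−V_dn)/(S_up−S_dn) = (3.0389−10.7575)/(41.4800−28.9000) = -0.6136. V = [p*·3.0389 + (1−p*)·10.7575]/1.02 = 7.0697. B = V − Δ·S = 27.9308.
Each (Δ,B) replicates both successor values, so the strategy is self-financing and V0 is arbitrage-free.

(0,0): Delta=-0.6136 Bond=27.9308
(1,0): Delta=-0.9063 Bond=36.9490
(1,1): Delta=-0.3736 Bond=18.5371
(2,0): Delta=-1.0000 Bond=39.9902
(2,1): Delta=-0.8295 Bond=34.9795
(2,2): Delta=0.0000 Bond=0.0000
V0=7.0697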